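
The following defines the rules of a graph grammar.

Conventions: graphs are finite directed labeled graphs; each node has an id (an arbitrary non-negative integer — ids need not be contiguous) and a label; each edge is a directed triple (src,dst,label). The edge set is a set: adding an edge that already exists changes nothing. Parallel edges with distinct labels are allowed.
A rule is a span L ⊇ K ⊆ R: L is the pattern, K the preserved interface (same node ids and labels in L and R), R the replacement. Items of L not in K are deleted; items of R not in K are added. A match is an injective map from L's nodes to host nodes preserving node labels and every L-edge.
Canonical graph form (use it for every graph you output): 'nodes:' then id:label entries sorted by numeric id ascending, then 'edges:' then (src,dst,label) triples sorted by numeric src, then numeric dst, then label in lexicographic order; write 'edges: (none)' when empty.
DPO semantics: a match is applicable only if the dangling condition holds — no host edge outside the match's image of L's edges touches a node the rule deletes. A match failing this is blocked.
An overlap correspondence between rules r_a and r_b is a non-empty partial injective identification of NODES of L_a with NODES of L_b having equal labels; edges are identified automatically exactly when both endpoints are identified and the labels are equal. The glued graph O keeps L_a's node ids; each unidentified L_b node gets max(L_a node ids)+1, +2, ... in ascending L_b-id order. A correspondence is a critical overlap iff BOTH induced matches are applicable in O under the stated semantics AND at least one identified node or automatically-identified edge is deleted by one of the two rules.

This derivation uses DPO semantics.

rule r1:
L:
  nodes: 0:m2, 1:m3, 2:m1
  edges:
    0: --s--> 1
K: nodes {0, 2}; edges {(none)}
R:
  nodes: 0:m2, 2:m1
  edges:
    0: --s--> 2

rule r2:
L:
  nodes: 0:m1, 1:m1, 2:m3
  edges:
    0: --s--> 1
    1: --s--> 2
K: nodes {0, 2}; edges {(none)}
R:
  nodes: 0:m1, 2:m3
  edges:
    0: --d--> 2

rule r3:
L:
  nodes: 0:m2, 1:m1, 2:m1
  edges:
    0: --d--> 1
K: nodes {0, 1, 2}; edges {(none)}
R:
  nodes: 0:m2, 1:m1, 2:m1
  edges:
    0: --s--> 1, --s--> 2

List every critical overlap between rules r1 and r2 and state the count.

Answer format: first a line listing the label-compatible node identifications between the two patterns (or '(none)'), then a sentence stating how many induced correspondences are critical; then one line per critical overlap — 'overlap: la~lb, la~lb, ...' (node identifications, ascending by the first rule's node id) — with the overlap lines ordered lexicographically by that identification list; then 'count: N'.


label-compatible node identifications between L(r1) and L(r2): 1~2, 2~0, 2~1
1 of the induced correspondences is a critical overlap of r1 and r2.
overlap: 2~1
count: 1


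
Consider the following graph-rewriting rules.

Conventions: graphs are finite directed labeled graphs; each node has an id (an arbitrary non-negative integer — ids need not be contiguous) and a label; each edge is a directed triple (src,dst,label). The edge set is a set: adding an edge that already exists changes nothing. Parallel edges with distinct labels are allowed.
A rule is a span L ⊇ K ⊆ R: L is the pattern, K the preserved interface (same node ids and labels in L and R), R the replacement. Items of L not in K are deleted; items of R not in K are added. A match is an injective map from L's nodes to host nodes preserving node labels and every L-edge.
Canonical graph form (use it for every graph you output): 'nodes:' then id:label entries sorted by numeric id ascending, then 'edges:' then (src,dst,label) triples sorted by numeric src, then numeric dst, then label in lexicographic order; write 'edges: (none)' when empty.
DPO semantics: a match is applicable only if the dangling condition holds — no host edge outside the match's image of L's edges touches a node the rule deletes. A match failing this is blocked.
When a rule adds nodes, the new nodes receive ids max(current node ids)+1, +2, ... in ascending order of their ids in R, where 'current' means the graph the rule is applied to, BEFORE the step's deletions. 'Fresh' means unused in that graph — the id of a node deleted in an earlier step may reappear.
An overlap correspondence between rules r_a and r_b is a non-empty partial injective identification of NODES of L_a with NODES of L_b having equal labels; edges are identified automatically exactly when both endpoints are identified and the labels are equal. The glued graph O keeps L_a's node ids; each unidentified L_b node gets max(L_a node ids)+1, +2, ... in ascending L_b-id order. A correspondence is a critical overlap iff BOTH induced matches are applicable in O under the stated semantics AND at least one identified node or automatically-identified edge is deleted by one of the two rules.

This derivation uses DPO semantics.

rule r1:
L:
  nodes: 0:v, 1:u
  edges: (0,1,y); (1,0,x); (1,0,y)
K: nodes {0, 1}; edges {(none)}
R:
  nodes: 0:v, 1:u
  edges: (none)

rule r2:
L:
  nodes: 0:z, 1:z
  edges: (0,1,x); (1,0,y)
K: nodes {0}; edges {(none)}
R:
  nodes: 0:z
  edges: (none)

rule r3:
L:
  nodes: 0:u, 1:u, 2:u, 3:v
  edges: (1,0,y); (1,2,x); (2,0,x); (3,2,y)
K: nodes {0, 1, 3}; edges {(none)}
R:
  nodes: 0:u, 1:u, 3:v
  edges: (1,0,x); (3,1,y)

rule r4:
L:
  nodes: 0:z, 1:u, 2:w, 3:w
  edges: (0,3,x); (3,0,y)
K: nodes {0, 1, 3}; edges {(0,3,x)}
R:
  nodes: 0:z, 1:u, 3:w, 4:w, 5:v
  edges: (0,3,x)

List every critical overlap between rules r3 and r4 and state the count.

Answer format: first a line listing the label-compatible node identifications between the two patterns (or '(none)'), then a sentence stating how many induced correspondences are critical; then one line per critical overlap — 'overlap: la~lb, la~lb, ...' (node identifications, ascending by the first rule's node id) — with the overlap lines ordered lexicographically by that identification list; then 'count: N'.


label-compatible node identifications between L(r3) and L(r4): 0~1, 1~1, 2~1
1 of the induced correspondences is a critical overlap of r3 and r4.
overlap: 2~1
count: 1


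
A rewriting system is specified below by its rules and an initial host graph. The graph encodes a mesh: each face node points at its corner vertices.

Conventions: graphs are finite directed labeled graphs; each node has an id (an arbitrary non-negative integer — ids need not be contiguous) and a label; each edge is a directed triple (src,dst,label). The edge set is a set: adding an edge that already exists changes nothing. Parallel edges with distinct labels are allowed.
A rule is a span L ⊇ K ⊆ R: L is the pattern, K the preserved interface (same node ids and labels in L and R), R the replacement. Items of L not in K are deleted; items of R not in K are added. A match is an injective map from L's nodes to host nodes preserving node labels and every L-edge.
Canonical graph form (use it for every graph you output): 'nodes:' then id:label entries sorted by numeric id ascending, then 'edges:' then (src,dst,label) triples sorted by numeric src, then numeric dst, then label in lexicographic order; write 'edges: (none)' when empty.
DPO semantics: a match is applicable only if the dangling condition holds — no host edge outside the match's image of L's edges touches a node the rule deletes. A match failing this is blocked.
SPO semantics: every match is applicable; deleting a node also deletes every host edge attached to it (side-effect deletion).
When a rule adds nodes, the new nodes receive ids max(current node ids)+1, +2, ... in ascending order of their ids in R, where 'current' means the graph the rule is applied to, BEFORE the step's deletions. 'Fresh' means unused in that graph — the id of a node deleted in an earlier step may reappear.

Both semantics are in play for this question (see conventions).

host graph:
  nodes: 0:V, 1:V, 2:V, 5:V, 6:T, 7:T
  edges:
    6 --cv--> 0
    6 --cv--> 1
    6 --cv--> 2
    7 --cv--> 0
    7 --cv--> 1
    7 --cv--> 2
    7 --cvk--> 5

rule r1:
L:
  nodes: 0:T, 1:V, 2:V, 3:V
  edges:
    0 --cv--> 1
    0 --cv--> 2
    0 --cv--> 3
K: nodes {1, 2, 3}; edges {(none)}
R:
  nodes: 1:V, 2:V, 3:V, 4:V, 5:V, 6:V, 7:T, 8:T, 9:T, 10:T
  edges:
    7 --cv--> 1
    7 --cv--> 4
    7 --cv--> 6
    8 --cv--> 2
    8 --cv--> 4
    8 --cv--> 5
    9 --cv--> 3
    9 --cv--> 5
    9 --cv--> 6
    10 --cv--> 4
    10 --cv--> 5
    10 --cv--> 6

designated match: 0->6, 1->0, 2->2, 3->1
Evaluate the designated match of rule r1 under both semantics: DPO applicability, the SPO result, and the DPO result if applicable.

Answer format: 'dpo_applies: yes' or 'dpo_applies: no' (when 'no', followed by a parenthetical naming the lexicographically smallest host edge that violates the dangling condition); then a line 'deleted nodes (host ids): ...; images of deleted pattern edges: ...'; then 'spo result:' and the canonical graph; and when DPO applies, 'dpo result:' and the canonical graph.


dpo_applies: yes
deleted nodes (host ids): 6; images of deleted pattern edges: (6,0,cv); (6,1,cv); (6,2,cv)
spo result:
nodes: 0:V, 1:V, 2:V, 5:V, 7:T, 8:V, 9:V, 10:V, 11:T, 12:T, 13:T, 14:T
edges: (7,0,cv); (7,1,cv); (7,2,cv); (7,5,cvk); (11,0,cv); (11,8,cv); (11,10,cv); (12,2,cv); (12,8,cv); (12,9,cv); (13,1,cv); (13,9,cv); (13,10,cv); (14,8,cv); (14,9,cv); (14,10,cv)
dpo result:
nodes: 0:V, 1:V, 2:V, 5:V, 7:T, 8:V, 9:V, 10:V, 11:T, 12:T, 13:T, 14:T
edges: (7,0,cv); (7,1,cv); (7,2,cv); (7,5,cvk); (11,0,cv); (11,8,cv); (11,10,cv); (12,2,cv); (12,8,cv); (12,9,cv); (13,1,cv); (13,9,cv); (13,10,cv); (14,8,cv); (14,9,cv); (14,10,cv)


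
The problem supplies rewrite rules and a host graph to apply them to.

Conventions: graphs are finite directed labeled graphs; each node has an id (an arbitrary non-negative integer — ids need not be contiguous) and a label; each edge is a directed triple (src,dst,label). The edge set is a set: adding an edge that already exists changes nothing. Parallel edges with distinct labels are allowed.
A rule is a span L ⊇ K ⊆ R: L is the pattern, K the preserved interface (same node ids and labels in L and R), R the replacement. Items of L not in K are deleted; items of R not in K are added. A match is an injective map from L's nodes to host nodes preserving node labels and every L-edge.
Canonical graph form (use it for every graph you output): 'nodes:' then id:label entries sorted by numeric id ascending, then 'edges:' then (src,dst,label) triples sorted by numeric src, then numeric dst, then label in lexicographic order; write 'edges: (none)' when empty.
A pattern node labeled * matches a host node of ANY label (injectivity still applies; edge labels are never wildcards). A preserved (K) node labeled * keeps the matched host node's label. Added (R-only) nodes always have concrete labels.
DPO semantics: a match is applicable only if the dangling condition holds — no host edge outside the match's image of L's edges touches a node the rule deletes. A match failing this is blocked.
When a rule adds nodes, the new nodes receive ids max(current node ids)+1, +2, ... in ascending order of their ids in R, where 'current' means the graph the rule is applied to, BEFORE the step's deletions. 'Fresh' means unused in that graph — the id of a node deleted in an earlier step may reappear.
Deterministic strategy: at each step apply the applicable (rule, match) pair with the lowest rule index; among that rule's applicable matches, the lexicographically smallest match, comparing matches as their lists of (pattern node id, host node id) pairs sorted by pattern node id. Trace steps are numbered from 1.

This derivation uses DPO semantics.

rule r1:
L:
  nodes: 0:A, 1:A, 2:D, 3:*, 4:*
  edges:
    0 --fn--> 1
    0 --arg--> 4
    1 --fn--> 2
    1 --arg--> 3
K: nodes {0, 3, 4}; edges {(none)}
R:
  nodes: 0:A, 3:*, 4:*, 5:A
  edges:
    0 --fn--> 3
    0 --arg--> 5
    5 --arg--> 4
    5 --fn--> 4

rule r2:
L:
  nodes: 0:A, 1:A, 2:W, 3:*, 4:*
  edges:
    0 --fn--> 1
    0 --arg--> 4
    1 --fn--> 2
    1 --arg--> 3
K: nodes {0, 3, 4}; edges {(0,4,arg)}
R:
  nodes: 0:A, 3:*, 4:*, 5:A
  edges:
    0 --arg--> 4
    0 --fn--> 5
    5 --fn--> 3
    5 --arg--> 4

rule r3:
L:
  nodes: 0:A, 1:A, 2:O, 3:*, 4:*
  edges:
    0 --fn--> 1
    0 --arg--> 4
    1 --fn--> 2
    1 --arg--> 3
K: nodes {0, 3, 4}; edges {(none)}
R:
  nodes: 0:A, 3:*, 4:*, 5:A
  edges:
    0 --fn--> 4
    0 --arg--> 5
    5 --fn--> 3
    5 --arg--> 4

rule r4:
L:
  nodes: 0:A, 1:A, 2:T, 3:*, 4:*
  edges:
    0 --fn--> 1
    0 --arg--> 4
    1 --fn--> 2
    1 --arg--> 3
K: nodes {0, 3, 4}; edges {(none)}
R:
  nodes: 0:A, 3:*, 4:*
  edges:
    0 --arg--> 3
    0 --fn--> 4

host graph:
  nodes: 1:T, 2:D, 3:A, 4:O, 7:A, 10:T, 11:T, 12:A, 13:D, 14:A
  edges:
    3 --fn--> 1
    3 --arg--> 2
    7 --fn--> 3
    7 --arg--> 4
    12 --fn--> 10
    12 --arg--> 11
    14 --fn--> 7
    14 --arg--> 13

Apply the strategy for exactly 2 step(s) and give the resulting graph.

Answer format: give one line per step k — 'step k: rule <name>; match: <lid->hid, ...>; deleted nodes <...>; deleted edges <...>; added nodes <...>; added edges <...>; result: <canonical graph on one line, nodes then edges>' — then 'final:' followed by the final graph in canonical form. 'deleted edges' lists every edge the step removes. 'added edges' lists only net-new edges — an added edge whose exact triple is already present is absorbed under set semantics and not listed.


step 1: rule r4; match: 0->7, 1->3, 2->1, 3->2, 4->4; deleted nodes 1, 3; deleted edges (3,1,fn); (3,2,arg); (7,3,fn); (7,4,arg); added nodes (none); added edges (7,2,arg); (7,4,fn); result: nodes: 2:D, 4:O, 7:A, 10:T, 11:T, 12:A, 13:D, 14:A edges: (7,2,arg); (7,4,fn); (12,10,fn); (12,11,arg); (14,7,fn); (14,13,arg)
step 2: rule r3; match: 0->14, 1->7, 2->4, 3->2, 4->13; deleted nodes 4, 7; deleted edges (7,2,arg); (7,4,fn); (14,7,fn); (14,13,arg); added nodes 15; added edges (14,13,fn); (14,15,arg); (15,2,fn); (15,13,arg); result: nodes: 2:D, 10:T, 11:T, 12:A, 13:D, 14:A, 15:A edges: (12,10,fn); (12,11,arg); (14,13,fn); (14,15,arg); (15,2,fn); (15,13,arg)
final:
nodes: 2:D, 10:T, 11:T, 12:A, 13:D, 14:A, 15:A
edges: (12,10,fn); (12,11,arg); (14,13,fn); (14,15,arg); (15,2,fn); (15,13,arg)


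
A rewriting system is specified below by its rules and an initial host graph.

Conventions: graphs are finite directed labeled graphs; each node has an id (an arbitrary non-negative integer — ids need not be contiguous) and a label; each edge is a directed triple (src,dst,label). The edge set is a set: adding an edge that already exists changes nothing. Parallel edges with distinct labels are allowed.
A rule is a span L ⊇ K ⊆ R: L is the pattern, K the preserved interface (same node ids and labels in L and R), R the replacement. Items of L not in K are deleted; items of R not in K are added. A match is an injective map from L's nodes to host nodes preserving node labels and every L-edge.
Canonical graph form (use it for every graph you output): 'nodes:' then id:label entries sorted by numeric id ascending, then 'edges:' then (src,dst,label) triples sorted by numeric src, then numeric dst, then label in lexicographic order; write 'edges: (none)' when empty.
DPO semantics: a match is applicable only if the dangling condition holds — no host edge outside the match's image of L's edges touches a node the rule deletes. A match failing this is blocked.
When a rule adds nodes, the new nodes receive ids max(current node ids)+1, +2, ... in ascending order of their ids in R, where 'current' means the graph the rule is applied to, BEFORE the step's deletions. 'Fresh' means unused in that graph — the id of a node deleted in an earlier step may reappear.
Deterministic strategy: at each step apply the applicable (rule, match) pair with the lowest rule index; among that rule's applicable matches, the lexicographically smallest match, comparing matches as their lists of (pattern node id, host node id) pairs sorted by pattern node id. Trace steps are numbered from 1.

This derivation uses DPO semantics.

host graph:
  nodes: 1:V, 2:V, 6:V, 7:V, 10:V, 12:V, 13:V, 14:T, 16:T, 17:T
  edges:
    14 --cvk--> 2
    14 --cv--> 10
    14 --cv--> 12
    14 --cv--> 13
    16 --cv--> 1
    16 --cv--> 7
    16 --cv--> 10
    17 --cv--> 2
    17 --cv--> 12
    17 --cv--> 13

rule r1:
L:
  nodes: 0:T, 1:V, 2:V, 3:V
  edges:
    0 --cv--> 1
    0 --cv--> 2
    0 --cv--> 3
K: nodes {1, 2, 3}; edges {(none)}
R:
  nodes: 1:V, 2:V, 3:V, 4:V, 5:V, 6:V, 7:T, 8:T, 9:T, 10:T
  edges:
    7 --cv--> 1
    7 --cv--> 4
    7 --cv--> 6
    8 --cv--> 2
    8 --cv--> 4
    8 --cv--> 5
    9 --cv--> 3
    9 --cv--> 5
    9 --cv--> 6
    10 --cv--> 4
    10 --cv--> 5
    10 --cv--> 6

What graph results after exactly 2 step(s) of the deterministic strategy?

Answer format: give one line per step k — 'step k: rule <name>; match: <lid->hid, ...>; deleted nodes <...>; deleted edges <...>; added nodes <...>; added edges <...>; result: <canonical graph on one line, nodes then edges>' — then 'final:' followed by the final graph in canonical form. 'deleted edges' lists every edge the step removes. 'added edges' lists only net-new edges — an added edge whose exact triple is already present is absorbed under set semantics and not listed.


step 1: rule r1; match: 0->16, 1->1, 2->7, 3->10; deleted nodes 16; deleted edges (16,1,cv); (16,7,cv); (16,10,cv); added nodes 18, 19, 20, 21, 22, 23, 24; added edges (21,1,cv); (21,18,cv); (21,20,cv); (22,7,cv); (22,18,cv); (22,19,cv); (23,10,cv); (23,19,cv); (23,20,cv); (24,18,cv); (24,19,cv); (24,20,cv); result: nodes: 1:V, 2:V, 6:V, 7:V, 10:V, 12:V, 13:V, 14:T, 17:T, 18:V, 19:V, 20:V, 21:T, 22:T, 23:T, 24:T edges: (14,2,cvk); (14,10,cv); (14,12,cv); (14,13,cv); (17,2,cv); (17,12,cv); (17,13,cv); (21,1,cv); (21,18,cv); (21,20,cv); (22,7,cv); (22,18,cv); (22,19,cv); (23,10,cv); (23,19,cv); (23,20,cv); (24,18,cv); (24,19,cv); (24,20,cv)
step 2: rule r1; match: 0->17, 1->2, 2->12, 3->13; deleted nodes 17; deleted edges (17,2,cv); (17,12,cv); (17,13,cv); added nodes 25, 26, 27, 28, 29, 30, 31; added edges (28,2,cv); (28,25,cv); (28,27,cv); (29,12,cv); (29,25,cv); (29,26,cv); (30,13,cv); (30,26,cv); (30,27,cv); (31,25,cv); (31,26,cv); (31,27,cv); result: nodes: 1:V, 2:V, 6:V, 7:V, 10:V, 12:V, 13:V, 14:T, 18:V, 19:V, 20:V, 21:T, 22:T, 23:T, 24:T, 25:V, 26:V, 27:V, 28:T, 29:T, 30:T, 31:T edges: (14,2,cvk); (14,10,cv); (14,12,cv); (14,13,cv); (21,1,cv); (21,18,cv); (21,20,cv); (22,7,cv); (22,18,cv); (22,19,cv); (23,10,cv); (23,19,cv); (23,20,cv); (24,18,cv); (24,19,cv); (24,20,cv); (28,2,cv); (28,25,cv); (28,27,cv); (29,12,cv); (29,25,cv); (29,26,cv); (30,13,cv); (30,26,cv); (30,27,cv); (31,25,cv); (31,26,cv); (31,27,cv)
final:
nodes: 1:V, 2:V, 6:V, 7:V, 10:V, 12:V, 13:V, 14:T, 18:V, 19:V, 20:V, 21:T, 22:T, 23:T, 24:T, 25:V, 26:V, 27:V, 28:T, 29:T, 30:T, 31:T
edges: (14,2,cvk); (14,10,cv); (14,12,cv); (14,13,cv); (21,1,cv); (21,18,cv); (21,20,cv); (22,7,cv); (22,18,cv); (22,19,cv); (23,10,cv); (23,19,cv); (23,20,cv); (24,18,cv); (24,19,cv); (24,20,cv); (28,2,cv); (28,25,cv); (28,27,cv); (29,12,cv); (29,25,cv); (29,26,cv); (30,13,cv); (30,26,cv); (30,27,cv); (31,25,cv); (31,26,cv); (31,27,cv)


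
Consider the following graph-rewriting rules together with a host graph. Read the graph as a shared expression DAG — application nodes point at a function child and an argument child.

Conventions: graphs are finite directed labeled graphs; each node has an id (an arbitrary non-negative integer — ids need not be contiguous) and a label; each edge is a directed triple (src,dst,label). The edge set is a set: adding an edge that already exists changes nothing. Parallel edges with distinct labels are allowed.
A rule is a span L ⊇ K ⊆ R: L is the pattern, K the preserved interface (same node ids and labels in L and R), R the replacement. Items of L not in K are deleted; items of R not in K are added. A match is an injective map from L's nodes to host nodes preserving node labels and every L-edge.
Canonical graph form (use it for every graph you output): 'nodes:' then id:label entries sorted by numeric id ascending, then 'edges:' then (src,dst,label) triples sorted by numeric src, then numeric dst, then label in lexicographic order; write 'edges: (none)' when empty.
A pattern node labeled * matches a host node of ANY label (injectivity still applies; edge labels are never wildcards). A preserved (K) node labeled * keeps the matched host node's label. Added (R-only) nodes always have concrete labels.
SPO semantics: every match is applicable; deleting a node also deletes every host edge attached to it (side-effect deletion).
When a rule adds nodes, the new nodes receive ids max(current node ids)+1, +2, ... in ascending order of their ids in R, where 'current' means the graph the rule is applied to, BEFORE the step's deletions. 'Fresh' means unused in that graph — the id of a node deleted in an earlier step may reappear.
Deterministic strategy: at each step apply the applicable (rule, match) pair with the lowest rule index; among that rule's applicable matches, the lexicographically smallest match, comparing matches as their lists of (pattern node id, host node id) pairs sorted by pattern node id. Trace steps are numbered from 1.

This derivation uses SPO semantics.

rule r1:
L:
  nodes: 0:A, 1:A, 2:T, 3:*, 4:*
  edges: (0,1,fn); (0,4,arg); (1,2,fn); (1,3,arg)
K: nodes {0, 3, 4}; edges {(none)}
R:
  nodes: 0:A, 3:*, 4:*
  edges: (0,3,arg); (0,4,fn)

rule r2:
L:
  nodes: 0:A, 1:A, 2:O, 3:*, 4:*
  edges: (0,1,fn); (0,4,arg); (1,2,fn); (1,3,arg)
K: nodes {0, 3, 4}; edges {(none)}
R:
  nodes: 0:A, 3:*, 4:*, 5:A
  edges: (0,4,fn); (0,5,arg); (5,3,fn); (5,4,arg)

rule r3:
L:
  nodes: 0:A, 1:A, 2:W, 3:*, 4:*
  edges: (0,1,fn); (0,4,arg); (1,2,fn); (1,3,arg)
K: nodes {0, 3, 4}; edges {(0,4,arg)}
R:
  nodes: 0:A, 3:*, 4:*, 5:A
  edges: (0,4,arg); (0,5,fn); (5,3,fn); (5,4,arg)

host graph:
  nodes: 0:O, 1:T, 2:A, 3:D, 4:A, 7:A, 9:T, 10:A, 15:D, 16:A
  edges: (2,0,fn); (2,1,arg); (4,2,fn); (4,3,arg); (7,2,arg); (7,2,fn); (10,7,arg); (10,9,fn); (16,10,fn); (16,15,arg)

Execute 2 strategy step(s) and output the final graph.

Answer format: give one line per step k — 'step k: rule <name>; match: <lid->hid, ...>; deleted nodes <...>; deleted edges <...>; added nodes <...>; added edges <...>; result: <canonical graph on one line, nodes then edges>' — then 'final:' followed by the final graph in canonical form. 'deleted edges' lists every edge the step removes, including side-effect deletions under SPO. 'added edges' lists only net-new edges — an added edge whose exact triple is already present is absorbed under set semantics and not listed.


step 1: rule r1; match: 0->16, 1->10, 2->9, 3->7, 4->15; deleted nodes 9, 10; deleted edges (10,7,arg); (10,9,fn); (16,10,fn); (16,15,arg); added nodes (none); added edges (16,7,arg); (16,15,fn); result: nodes: 0:O, 1:T, 2:A, 3:D, 4:A, 7:A, 15:D, 16:A edges: (2,0,fn); (2,1,arg); (4,2,fn); (4,3,arg); (7,2,arg); (7,2,fn); (16,7,arg); (16,15,fn)
step 2: rule r2; match: 0->4, 1->2, 2->0, 3->1, 4->3; deleted nodes 0, 2; deleted edges (2,0,fn); (2,1,arg); (4,2,fn); (4,3,arg); (7,2,arg); (7,2,fn); added nodes 17; added edges (4,3,fn); (4,17,arg); (17,1,fn); (17,3,arg); result: nodes: 1:T, 3:D, 4:A, 7:A, 15:D, 16:A, 17:A edges: (4,3,fn); (4,17,arg); (16,7,arg); (16,15,fn); (17,1,fn); (17,3,arg)
final:
nodes: 1:T, 3:D, 4:A, 7:A, 15:D, 16:A, 17:A
edges: (4,3,fn); (4,17,arg); (16,7,arg); (16,15,fn); (17,1,fn); (17,3,arg)


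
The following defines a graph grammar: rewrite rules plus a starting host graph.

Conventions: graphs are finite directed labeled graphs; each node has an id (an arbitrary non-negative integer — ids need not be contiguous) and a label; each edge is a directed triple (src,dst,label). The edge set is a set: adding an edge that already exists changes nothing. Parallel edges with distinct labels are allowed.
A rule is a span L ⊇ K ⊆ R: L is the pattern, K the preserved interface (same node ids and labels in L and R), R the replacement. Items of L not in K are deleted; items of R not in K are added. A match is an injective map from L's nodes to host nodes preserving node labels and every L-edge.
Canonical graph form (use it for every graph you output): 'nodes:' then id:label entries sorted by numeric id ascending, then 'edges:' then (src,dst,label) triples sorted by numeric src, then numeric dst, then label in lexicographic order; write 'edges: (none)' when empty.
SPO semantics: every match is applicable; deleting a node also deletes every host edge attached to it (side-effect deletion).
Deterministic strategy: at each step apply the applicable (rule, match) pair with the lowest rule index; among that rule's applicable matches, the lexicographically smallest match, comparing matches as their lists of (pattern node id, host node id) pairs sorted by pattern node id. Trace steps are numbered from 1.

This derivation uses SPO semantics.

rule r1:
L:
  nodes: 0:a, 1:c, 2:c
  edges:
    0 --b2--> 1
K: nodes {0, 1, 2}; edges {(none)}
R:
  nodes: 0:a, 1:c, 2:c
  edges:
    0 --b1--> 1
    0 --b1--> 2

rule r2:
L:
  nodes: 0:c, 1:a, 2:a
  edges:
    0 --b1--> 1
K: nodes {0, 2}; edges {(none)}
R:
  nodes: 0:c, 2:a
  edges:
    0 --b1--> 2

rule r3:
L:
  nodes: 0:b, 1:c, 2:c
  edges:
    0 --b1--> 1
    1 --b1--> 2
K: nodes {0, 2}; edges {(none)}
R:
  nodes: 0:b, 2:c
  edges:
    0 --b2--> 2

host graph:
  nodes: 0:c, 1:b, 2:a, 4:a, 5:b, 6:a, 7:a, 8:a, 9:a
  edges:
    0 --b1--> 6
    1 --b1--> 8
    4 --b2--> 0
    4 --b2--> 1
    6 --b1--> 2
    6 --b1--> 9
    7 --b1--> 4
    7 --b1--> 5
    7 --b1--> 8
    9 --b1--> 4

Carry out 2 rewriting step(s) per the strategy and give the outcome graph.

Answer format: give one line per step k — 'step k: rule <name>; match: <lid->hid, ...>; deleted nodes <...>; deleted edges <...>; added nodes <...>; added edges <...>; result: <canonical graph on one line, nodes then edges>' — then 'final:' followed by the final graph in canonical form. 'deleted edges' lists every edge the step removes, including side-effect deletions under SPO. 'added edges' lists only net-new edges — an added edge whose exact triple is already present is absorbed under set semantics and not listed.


step 1: rule r2; match: 0->0, 1->6, 2->2; deleted nodes 6; deleted edges (0,6,b1); (6,2,b1); (6,9,b1); added nodes (none); added edges (0,2,b1); result: nodes: 0:c, 1:b, 2:a, 4:a, 5:b, 7:a, 8:a, 9:a edges: (0,2,b1); (1,8,b1); (4,0,b2); (4,1,b2); (7,4,b1); (7,5,b1); (7,8,b1); (9,4,b1)
step 2: rule r2; match: 0->0, 1->2, 2->4; deleted nodes 2; deleted edges (0,2,b1); added nodes (none); added edges (0,4,b1); result: nodes: 0:c, 1:b, 4:a, 5:b, 7:a, 8:a, 9:a edges: (0,4,b1); (1,8,b1); (4,0,b2); (4,1,b2); (7,4,b1); (7,5,b1); (7,8,b1); (9,4,b1)
final:
nodes: 0:c, 1:b, 4:a, 5:b, 7:a, 8:a, 9:a
edges: (0,4,b1); (1,8,b1); (4,0,b2); (4,1,b2); (7,4,b1); (7,5,b1); (7,8,b1); (9,4,b1)


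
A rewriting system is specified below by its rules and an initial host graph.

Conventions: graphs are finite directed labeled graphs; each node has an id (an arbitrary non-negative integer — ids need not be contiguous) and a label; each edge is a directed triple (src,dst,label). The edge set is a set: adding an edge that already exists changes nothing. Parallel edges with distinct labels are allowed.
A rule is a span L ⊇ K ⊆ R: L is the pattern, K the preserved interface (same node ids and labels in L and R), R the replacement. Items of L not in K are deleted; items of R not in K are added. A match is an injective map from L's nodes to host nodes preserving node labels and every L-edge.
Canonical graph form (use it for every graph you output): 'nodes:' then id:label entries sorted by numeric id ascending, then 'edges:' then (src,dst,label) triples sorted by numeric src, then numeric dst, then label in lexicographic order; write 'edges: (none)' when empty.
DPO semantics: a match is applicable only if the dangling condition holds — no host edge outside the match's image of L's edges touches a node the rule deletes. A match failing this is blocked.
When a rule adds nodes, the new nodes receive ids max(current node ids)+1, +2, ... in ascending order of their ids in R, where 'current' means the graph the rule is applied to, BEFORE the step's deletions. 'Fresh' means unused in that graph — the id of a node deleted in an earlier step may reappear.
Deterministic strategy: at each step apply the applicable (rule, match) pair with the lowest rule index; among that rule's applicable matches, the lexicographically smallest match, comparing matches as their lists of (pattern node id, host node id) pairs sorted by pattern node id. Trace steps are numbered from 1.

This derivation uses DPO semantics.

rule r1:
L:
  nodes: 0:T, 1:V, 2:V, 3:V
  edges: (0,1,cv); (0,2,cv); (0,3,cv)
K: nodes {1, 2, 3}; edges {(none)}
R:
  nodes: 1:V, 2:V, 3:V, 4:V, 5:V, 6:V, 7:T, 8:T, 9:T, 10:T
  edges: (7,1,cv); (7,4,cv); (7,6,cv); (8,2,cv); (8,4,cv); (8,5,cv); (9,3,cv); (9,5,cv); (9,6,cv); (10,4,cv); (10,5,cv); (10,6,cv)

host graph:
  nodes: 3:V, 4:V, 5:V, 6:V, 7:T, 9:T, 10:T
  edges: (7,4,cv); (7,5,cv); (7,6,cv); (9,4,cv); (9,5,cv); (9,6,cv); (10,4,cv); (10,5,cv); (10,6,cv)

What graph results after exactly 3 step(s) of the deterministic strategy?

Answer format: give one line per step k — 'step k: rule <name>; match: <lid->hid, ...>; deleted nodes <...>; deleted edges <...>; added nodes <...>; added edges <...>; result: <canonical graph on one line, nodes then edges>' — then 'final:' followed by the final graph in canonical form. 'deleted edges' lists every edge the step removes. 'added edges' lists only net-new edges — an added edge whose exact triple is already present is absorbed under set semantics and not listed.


step 1: rule r1; match: 0->7, 1->4, 2->5, 3->6; deleted nodes 7; deleted edges (7,4,cv); (7,5,cv); (7,6,cv); added nodes 11, 12, 13, 14, 15, 16, 17; added edges (14,4,cv); (14,11,cv); (14,13,cv); (15,5,cv); (15,11,cv); (15,12,cv); (16,6,cv); (16,12,cv); (16,13,cv); (17,11,cv); (17,12,cv); (17,13,cv); result: nodes: 3:V, 4:V, 5:V, 6:V, 9:T, 10:T, 11:V, 12:V, 13:V, 14:T, 15:T, 16:T, 17:T edges: (9,4,cv); (9,5,cv); (9,6,cv); (10,4,cv); (10,5,cv); (10,6,cv); (14,4,cv); (14,11,cv); (14,13,cv); (15,5,cv); (15,11,cv); (15,12,cv); (16,6,cv); (16,12,cv); (16,13,cv); (17,11,cv); (17,12,cv); (17,13,cv)
step 2: rule r1; match: 0->9, 1->4, 2->5, 3->6; deleted nodes 9; deleted edges (9,4,cv); (9,5,cv); (9,6,cv); added nodes 18, 19, 20, 21, 22, 23, 24; added edges (21,4,cv); (21,18,cv); (21,20,cv); (22,5,cv); (22,18,cv); (22,19,cv); (23,6,cv); (23,19,cv); (23,20,cv); (24,18,cv); (24,19,cv); (24,20,cv); result: nodes: 3:V, 4:V, 5:V, 6:V, 10:T, 11:V, 12:V, 13:V, 14:T, 15:T, 16:T, 17:T, 18:V, 19:V, 20:V, 21:T, 22:T, 23:T, 24:T edges: (10,4,cv); (10,5,cv); (10,6,cv); (14,4,cv); (14,11,cv); (14,13,cv); (15,5,cv); (15,11,cv); (15,12,cv); (16,6,cv); (16,12,cv); (16,13,cv); (17,11,cv); (17,12,cv); (17,13,cv); (21,4,cv); (21,18,cv); (21,20,cv); (22,5,cv); (22,18,cv); (22,19,cv); (23,6,cv); (23,19,cv); (23,20,cv); (24,18,cv); (24,19,cv); (24,20,cv)
step 3: rule r1; match: 0->10, 1->4, 2->5, 3->6; deleted nodes 10; deleted edges (10,4,cv); (10,5,cv); (10,6,cv); added nodes 25, 26, 27, 28, 29, 30, 31; added edges (28,4,cv); (28,25,cv); (28,27,cv); (29,5,cv); (29,25,cv); (29,26,cv); (30,6,cv); (30,26,cv); (30,27,cv); (31,25,cv); (31,26,cv); (31,27,cv); result: nodes: 3:V, 4:V, 5:V, 6:V, 11:V, 12:V, 13:V, 14:T, 15:T, 16:T, 17:T, 18:V, 19:V, 20:V, 21:T, 22:T, 23:T, 24:T, 25:V, 26:V, 27:V, 28:T, 29:T, 30:T, 31:T edges: (14,4,cv); (14,11,cv); (14,13,cv); (15,5,cv); (15,11,cv); (15,12,cv); (16,6,cv); (16,12,cv); (16,13,cv); (17,11,cv); (17,12,cv); (17,13,cv); (21,4,cv); (21,18,cv); (21,20,cv); (22,5,cv); (22,18,cv); (22,19,cv); (23,6,cv); (23,19,cv); (23,20,cv); (24,18,cv); (24,19,cv); (24,20,cv); (28,4,cv); (28,25,cv); (28,27,cv); (29,5,cv); (29,25,cv); (29,26,cv); (30,6,cv); (30,26,cv); (30,27,cv); (31,25,cv); (31,26,cv); (31,27,cv)
final:
nodes: 3:V, 4:V, 5:V, 6:V, 11:V, 12:V, 13:V, 14:T, 15:T, 16:T, 17:T, 18:V, 19:V, 20:V, 21:T, 22:T, 23:T, 24:T, 25:V, 26:V, 27:V, 28:T, 29:T, 30:T, 31:T
edges: (14,4,cv); (14,11,cv); (14,13,cv); (15,5,cv); (15,11,cv); (15,12,cv); (16,6,cv); (16,12,cv); (16,13,cv); (17,11,cv); (17,12,cv); (17,13,cv); (21,4,cv); (21,18,cv); (21,20,cv); (22,5,cv); (22,18,cv); (22,19,cv); (23,6,cv); (23,19,cv); (23,20,cv); (24,18,cv); (24,19,cv); (24,20,cv); (28,4,cv); (28,25,cv); (28,27,cv); (29,5,cv); (29,25,cv); (29,26,cv); (30,6,cv); (30,26,cv); (30,27,cv); (31,25,cv); (31,26,cv); (31,27,cv)


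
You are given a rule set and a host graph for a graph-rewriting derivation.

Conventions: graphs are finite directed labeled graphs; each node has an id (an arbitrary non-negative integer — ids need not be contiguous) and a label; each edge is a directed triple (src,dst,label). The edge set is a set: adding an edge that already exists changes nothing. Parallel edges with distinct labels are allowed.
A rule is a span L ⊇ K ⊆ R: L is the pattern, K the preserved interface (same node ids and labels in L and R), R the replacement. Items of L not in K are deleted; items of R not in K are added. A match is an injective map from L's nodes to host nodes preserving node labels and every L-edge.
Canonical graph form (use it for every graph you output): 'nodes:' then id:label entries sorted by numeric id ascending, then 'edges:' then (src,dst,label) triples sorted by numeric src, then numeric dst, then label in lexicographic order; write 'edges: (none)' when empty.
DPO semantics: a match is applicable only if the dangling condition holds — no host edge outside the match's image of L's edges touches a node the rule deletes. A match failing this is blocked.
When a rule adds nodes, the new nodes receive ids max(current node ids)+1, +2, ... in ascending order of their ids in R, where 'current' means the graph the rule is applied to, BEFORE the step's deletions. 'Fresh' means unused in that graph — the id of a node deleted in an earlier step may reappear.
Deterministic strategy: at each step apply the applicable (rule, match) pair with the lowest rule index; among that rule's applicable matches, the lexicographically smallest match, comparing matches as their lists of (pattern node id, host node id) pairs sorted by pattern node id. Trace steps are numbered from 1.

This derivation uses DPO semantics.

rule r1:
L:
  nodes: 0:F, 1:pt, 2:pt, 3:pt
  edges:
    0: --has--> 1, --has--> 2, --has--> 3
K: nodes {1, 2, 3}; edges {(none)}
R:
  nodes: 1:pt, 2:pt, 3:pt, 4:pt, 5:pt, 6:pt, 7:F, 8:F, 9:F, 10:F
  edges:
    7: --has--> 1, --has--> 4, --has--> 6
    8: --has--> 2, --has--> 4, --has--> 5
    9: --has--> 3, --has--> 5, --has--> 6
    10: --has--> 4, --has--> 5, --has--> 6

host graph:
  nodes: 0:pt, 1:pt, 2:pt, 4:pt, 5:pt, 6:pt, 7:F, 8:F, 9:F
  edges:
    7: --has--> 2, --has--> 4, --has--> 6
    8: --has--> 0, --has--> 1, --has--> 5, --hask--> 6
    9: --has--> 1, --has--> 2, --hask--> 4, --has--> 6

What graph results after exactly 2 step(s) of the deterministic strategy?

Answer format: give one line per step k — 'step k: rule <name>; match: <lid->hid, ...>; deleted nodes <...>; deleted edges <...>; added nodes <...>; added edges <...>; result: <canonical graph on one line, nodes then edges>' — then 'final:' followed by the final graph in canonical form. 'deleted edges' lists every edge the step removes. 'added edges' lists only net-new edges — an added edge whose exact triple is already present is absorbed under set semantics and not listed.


step 1: rule r1; match: 0->7, 1->2, 2->4, 3->6; deleted nodes 7; deleted edges (7,2,has); (7,4,has); (7,6,has); added nodes 10, 11, 12, 13, 14, 15, 16; added edges (13,2,has); (13,10,has); (13,12,has); (14,4,has); (14,10,has); (14,11,has); (15,6,has); (15,11,has); (15,12,has); (16,10,has); (16,11,has); (16,12,has); result: nodes: 0:pt, 1:pt, 2:pt, 4:pt, 5:pt, 6:pt, 8:F, 9:F, 10:pt, 11:pt, 12:pt, 13:F, 14:F, 15:F, 16:F edges: (8,0,has); (8,1,has); (8,5,has); (8,6,hask); (9,1,has); (9,2,has); (9,4,hask); (9,6,has); (13,2,has); (13,10,has); (13,12,has); (14,4,has); (14,10,has); (14,11,has); (15,6,has); (15,11,has); (15,12,has); (16,10,has); (16,11,has); (16,12,has)
step 2: rule r1; match: 0->13, 1->2, 2->10, 3->12; deleted nodes 13; deleted edges (13,2,has); (13,10,has); (13,12,has); added nodes 17, 18, 19, 20, 21, 22, 23; added edges (20,2,has); (20,17,has); (20,19,has); (21,10,has); (21,17,has); (21,18,has); (22,12,has); (22,18,has); (22,19,has); (23,17,has); (23,18,has); (23,19,has); result: nodes: 0:pt, 1:pt, 2:pt, 4:pt, 5:pt, 6:pt, 8:F, 9:F, 10:pt, 11:pt, 12:pt, 14:F, 15:F, 16:F, 17:pt, 18:pt, 19:pt, 20:F, 21:F, 22:F, 23:F edges: (8,0,has); (8,1,has); (8,5,has); (8,6,hask); (9,1,has); (9,2,has); (9,4,hask); (9,6,has); (14,4,has); (14,10,has); (14,11,has); (15,6,has); (15,11,has); (15,12,has); (16,10,has); (16,11,has); (16,12,has); (20,2,has); (20,17,has); (20,19,has); (21,10,has); (21,17,has); (21,18,has); (22,12,has); (22,18,has); (22,19,has); (23,17,has); (23,18,has); (23,19,has)
final:
nodes: 0:pt, 1:pt, 2:pt, 4:pt, 5:pt, 6:pt, 8:F, 9:F, 10:pt, 11:pt, 12:pt, 14:F, 15:F, 16:F, 17:pt, 18:pt, 19:pt, 20:F, 21:F, 22:F, 23:F
edges: (8,0,has); (8,1,has); (8,5,has); (8,6,hask); (9,1,has); (9,2,has); (9,4,hask); (9,6,has); (14,4,has); (14,10,has); (14,11,has); (15,6,has); (15,11,has); (15,12,has); (16,10,has); (16,11,has); (16,12,has); (20,2,has); (20,17,has); (20,19,has); (21,10,has); (21,17,has); (21,18,has); (22,12,has); (22,18,has); (22,19,has); (23,17,has); (23,18,has); (23,19,has)


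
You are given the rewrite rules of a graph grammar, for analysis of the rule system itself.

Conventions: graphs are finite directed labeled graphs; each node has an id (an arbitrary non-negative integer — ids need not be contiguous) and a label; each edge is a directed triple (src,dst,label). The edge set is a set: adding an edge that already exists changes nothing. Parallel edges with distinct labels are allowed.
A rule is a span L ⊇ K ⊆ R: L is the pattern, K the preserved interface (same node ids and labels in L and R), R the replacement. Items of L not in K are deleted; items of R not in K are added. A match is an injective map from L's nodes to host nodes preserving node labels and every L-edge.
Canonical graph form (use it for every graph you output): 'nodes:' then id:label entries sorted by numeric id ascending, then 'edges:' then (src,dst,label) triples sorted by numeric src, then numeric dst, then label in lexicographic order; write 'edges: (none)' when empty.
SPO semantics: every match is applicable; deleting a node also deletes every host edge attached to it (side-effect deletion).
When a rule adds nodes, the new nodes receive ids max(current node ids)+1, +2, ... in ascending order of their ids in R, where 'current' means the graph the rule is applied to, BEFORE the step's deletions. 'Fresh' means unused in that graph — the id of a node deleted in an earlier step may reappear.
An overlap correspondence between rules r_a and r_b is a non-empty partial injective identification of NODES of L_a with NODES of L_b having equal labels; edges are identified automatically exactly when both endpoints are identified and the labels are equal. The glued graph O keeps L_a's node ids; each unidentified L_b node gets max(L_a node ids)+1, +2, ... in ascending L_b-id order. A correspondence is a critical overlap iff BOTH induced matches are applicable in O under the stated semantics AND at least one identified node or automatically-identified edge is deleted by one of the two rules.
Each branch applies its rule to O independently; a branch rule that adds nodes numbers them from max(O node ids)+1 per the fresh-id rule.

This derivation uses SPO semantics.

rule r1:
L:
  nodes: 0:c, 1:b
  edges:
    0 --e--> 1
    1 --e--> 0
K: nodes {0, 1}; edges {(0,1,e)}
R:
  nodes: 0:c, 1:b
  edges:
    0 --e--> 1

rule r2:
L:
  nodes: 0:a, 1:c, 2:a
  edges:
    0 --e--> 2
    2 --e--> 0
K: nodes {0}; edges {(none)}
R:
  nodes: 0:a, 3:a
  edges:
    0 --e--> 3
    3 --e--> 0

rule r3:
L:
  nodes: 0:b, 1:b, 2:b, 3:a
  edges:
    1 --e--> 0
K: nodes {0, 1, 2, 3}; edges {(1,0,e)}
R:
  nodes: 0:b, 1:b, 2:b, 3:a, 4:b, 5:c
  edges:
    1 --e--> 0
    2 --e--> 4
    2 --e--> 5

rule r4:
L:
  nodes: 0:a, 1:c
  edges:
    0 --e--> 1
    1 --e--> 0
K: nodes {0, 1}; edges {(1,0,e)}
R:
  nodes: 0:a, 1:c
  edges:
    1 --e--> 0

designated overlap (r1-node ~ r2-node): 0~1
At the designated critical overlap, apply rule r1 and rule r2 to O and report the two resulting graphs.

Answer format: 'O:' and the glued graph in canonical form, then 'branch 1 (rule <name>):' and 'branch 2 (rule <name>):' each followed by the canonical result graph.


O:
nodes: 0:c, 1:b, 2:a, 3:a
edges: (0,1,e); (1,0,e); (2,3,e); (3,2,e)
branch 1 (rule r1):
nodes: 0:c, 1:b, 2:a, 3:a
edges: (0,1,e); (2,3,e); (3,2,e)
branch 2 (rule r2):
nodes: 1:b, 2:a, 4:a
edges: (2,4,e); (4,2,e)
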